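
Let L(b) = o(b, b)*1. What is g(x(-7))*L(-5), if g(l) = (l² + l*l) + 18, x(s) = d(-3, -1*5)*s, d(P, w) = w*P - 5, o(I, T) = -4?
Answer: -39272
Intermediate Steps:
d(P, w) = -5 + P*w (d(P, w) = P*w - 5 = -5 + P*w)
x(s) = 10*s (x(s) = (-5 - (-3)*5)*s = (-5 - 3*(-5))*s = (-5 + 15)*s = 10*s)
L(b) = -4 (L(b) = -4*1 = -4)
g(l) = 18 + 2*l² (g(l) = (l² + l²) + 18 = 2*l² + 18 = 18 + 2*l²)
g(x(-7))*L(-5) = (18 + 2*(10*(-7))²)*(-4) = (18 + 2*(-70)²)*(-4) = (18 + 2*4900)*(-4) = (18 + 9800)*(-4) = 9818*(-4) = -39272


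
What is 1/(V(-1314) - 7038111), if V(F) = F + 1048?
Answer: -1/7038377 ≈ -1.4208e-7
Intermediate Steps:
V(F) = 1048 + F
1/(V(-1314) - 7038111) = 1/((1048 - 1314) - 7038111) = 1/(-266 - 7038111) = 1/(-7038377) = -1/7038377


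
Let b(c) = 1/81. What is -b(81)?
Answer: -1/81 ≈ -0.012346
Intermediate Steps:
b(c) = 1/81
-b(81) = -1*1/81 = -1/81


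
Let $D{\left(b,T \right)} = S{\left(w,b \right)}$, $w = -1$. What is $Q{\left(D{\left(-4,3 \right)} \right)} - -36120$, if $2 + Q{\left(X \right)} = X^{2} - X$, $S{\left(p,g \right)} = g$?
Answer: $36138$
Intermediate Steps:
$D{\left(b,T \right)} = b$
$Q{\left(X \right)} = -2 + X^{2} - X$ ($Q{\left(X \right)} = -2 + \left(X^{2} - X\right) = -2 + X^{2} - X$)
$Q{\left(D{\left(-4,3 \right)} \right)} - -36120 = \left(-2 + \left(-4\right)^{2} - -4\right) - -36120 = \left(-2 + 16 + 4\right) + 36120 = 18 + 36120 = 36138$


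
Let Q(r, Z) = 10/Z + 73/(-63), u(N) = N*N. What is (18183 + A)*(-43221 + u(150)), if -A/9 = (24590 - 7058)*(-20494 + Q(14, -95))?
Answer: -8912350988861751/133 ≈ -6.7010e+13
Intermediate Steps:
u(N) = N²
Q(r, Z) = -73/63 + 10/Z (Q(r, Z) = 10/Z + 73*(-1/63) = 10/Z - 73/63 = -73/63 + 10/Z)
A = 430109593092/133 (A = -9*(24590 - 7058)*(-20494 + (-73/63 + 10/(-95))) = -157788*(-20494 + (-73/63 + 10*(-1/95))) = -157788*(-20494 + (-73/63 - 2/19)) = -157788*(-20494 - 1513/1197) = -157788*(-24532831)/1197 = -9*(-47789954788/133) = 430109593092/133 ≈ 3.2339e+9)
(18183 + A)*(-43221 + u(150)) = (18183 + 430109593092/133)*(-43221 + 150²) = 430112011431*(-43221 + 22500)/133 = (430112011431/133)*(-20721) = -8912350988861751/133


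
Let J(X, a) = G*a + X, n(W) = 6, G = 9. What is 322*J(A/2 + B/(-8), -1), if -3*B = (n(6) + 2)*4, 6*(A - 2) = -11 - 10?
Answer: -16261/6 ≈ -2710.2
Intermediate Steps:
A = -3/2 (A = 2 + (-11 - 10)/6 = 2 + (1/6)*(-21) = 2 - 7/2 = -3/2 ≈ -1.5000)
B = -32/3 (B = -(6 + 2)*4/3 = -8*4/3 = -1/3*32 = -32/3 ≈ -10.667)
J(X, a) = X + 9*a (J(X, a) = 9*a + X = X + 9*a)
322*J(A/2 + B/(-8), -1) = 322*((-3/2/2 - 32/3/(-8)) + 9*(-1)) = 322*((-3/2*1/2 - 32/3*(-1/8)) - 9) = 322*((-3/4 + 4/3) - 9) = 322*(7/12 - 9) = 322*(-101/12) = -16261/6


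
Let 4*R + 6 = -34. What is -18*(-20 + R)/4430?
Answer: 54/443 ≈ 0.12190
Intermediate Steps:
R = -10 (R = -3/2 + (¼)*(-34) = -3/2 - 17/2 = -10)
-18*(-20 + R)/4430 = -18*(-20 - 10)/4430 = -18*(-30)*(1/4430) = 540*(1/4430) = 54/443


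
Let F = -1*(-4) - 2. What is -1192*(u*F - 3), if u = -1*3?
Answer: 10728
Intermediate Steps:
F = 2 (F = 4 - 2 = 2)
u = -3
-1192*(u*F - 3) = -1192*(-3*2 - 3) = -1192*(-6 - 3) = -1192*(-9) = 10728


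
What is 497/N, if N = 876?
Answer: 497/876 ≈ 0.56735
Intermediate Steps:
497/N = 497/876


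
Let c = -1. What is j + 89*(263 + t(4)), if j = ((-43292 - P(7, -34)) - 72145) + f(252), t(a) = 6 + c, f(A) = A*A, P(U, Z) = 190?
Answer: -28271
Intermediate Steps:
f(A) = A**2
t(a) = 5 (t(a) = 6 - 1 = 5)
j = -52123 (j = ((-43292 - 1*190) - 72145) + 252**2 = ((-43292 - 190) - 72145) + 63504 = (-43482 - 72145) + 63504 = -115627 + 63504 = -52123)
j + 89*(263 + t(4)) = -52123 + 89*(263 + 5) = -52123 + 89*268 = -52123 + 23852 = -28271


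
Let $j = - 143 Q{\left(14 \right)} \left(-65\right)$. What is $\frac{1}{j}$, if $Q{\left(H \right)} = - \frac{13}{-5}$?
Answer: $\frac{1}{24167} \approx 4.1379 \cdot 10^{-5}$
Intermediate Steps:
$Q{\left(H \right)} = \frac{13}{5}$ ($Q{\left(H \right)} = \left(-13\right) \left(- \frac{1}{5}\right) = \frac{13}{5}$)
$j = 24167$ ($j = \left(-143\right) \frac{13}{5} \left(-65\right) = \left(- \frac{1859}{5}\right) \left(-65\right) = 24167$)
$\frac{1}{j} = \frac{1}{24167}$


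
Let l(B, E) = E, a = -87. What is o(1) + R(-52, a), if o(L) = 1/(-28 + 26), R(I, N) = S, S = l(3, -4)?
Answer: -9/2 ≈ -4.5000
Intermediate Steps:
S = -4
R(I, N) = -4
o(L) = -½ (o(L) = 1/(-2) = -½)
o(1) + R(-52, a) = -½ - 4 = -9/2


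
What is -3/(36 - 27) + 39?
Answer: 116/3 ≈ 38.667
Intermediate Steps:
-3/(36 - 27) + 39 = -3/9 + 39 = (⅑)*(-3) + 39 = -⅓ + 39 = 116/3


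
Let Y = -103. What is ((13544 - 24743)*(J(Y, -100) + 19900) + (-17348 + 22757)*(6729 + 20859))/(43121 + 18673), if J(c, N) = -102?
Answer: -12082385/10299 ≈ -1173.2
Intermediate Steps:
((13544 - 24743)*(J(Y, -100) + 19900) + (-17348 + 22757)*(6729 + 20859))/(43121 + 18673) = ((13544 - 24743)*(-102 + 19900) + (-17348 + 22757)*(6729 + 20859))/(43121 + 18673) = (-11199*19798 + 5409*27588)/61794 = (-221717802 + 149223492)*(1/61794) = -72494310*1/61794 = -12082385/10299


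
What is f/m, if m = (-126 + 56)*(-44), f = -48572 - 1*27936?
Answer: -19127/770 ≈ -24.840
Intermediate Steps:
f = -76508 (f = -48572 - 27936 = -76508)
m = 3080 (m = -70*(-44) = 3080)
f/m = -76508/3080 = -76508*1/3080 = -19127/770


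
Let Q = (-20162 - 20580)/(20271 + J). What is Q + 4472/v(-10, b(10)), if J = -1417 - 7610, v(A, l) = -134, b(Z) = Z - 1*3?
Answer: -13935649/376674 ≈ -36.997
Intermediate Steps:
b(Z) = -3 + Z (b(Z) = Z - 3 = -3 + Z)
J = -9027
Q = -20371/5622 (Q = (-20162 - 20580)/(20271 - 9027) = -40742/11244 = -40742*1/11244 = -20371/5622 ≈ -3.6234)
Q + 4472/v(-10, b(10)) = -20371/5622 + 4472/(-134) = -20371/5622 + 4472*(-1/134) = -20371/5622 - 2236/67 = -13935649/376674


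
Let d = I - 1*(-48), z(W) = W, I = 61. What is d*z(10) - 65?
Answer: 1025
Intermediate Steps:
d = 109 (d = 61 - 1*(-48) = 61 + 48 = 109)
d*z(10) - 65 = 109*10 - 65 = 1090 - 65 = 1025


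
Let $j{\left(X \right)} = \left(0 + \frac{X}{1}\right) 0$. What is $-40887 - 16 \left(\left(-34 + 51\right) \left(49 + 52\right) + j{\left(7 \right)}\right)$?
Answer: $-68359$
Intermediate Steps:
$j{\left(X \right)} = 0$ ($j{\left(X \right)} = \left(0 + X 1\right) 0 = \left(0 + X\right) 0 = X 0 = 0$)
$-40887 - 16 \left(\left(-34 + 51\right) \left(49 + 52\right) + j{\left(7 \right)}\right) = -40887 - 16 \left(\left(-34 + 51\right) \left(49 + 52\right) + 0\right) = -40887 - 16 \left(17 \cdot 101 + 0\right) = -40887 - 16 \left(1717 + 0\right) = -40887 - 27472 = -68359$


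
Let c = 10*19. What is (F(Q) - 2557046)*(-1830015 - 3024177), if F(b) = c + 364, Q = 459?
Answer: 12409703014464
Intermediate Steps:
c = 190
F(b) = 554 (F(b) = 190 + 364 = 554)
(F(Q) - 2557046)*(-1830015 - 3024177) = (554 - 2557046)*(-1830015 - 3024177) = -2556492*(-4854192) = 12409703014464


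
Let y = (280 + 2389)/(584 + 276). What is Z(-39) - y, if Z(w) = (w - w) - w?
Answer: 30871/860 ≈ 35.896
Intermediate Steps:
Z(w) = -w (Z(w) = 0 - w = -w)
y = 2669/860 ≈ 3.1035
Z(-39) - y = -1*(-39) - 1*2669/860 = 39 - 2669/860 = 30871/860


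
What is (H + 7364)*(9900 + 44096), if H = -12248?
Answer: -263716464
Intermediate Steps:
(H + 7364)*(9900 + 44096) = (-12248 + 7364)*(9900 + 44096) = -4884*53996 = -263716464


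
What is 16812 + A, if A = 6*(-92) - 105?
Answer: 16155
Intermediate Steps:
A = -657 (A = -552 - 105 = -657)
16812 + A = 16812 - 657 = 16155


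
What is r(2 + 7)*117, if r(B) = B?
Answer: 1053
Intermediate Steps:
r(2 + 7)*117 = (2 + 7)*117 = 9*117 = 1053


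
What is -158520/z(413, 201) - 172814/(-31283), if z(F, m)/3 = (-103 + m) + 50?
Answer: -406854312/1157471 ≈ -351.50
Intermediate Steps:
z(F, m) = -159 + 3*m (z(F, m) = 3*((-103 + m) + 50) = 3*(-53 + m) = -159 + 3*m)
-158520/z(413, 201) - 172814/(-31283) = -158520/(-159 + 3*201) - 172814/(-31283) = -158520/(-159 + 603) - 172814*(-1/31283) = -158520/444 + 172814/31283 = -158520*1/444 + 172814/31283 = -13210/37 + 172814/31283 = -406854312/1157471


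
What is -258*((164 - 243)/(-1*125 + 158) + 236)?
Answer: -662974/11 ≈ -60270.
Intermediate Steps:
-258*((164 - 243)/(-1*125 + 158) + 236) = -258*(-79/(-125 + 158) + 236) = -258*(-79/33 + 236) = -258*7709/33 = -662974/11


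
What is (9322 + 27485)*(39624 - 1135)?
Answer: 1416664623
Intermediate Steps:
(9322 + 27485)*(39624 - 1135) = 36807*38489 = 1416664623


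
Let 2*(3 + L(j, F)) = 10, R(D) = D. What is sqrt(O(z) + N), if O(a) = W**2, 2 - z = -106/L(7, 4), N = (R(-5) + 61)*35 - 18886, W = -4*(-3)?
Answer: I*sqrt(16782) ≈ 129.55*I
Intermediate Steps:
W = 12
L(j, F) = 2 (L(j, F) = -3 + (1/2)*10 = -3 + 5 = 2)
N = -16926 (N = (-5 + 61)*35 - 18886 = 56*35 - 18886 = 1960 - 18886 = -16926)
z = 55 (z = 2 - (-106)/2 = 2 - 1*(-53) = 2 + 53 = 55)
O(a) = 144 (O(a) = 12**2 = 144)
sqrt(O(z) + N) = sqrt(144 - 16926) = sqrt(-16782) = I*sqrt(16782)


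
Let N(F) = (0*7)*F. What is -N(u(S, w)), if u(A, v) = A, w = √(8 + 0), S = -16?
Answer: 0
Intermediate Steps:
w = 2*√2 (w = √8 = 2*√2 ≈ 2.8284)
N(F) = 0 (N(F) = 0*F = 0)
-N(u(S, w)) = -1*0 = 0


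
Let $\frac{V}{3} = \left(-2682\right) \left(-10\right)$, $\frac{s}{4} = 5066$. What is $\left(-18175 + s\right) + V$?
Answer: $82549$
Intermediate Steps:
$s = 20264$ ($s = 4 \cdot 5066 = 20264$)
$V = 80460$ ($V = 3 \left(\left(-2682\right) \left(-10\right)\right) = 3 \cdot 26820 = 80460$)
$\left(-18175 + s\right) + V = \left(-18175 + 20264\right) + 80460 = 2089 + 80460 = 82549$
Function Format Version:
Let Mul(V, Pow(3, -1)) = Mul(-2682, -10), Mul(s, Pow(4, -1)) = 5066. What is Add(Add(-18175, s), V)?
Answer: 82549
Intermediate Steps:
s = 20264 (s = Mul(4, 5066) = 20264)
V = 80460 (V = Mul(3, Mul(-2682, -10)) = Mul(3, 26820) = 80460)
Add(Add(-18175, s), V) = Add(Add(-18175, 20264), 80460) = Add(2089, 80460) = 82549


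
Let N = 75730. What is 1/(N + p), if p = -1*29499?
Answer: 1/46231 ≈ 2.1631e-5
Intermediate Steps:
p = -29499
1/(N + p) = 1/(75730 - 29499) = 1/46231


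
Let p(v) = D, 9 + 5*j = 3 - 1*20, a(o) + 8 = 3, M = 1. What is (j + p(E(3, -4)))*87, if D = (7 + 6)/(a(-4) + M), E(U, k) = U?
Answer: -14703/20 ≈ -735.15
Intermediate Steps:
a(o) = -5 (a(o) = -8 + 3 = -5)
j = -26/5 (j = -9/5 + (3 - 1*20)/5 = -9/5 + (3 - 20)/5 = -9/5 + (⅕)*(-17) = -9/5 - 17/5 = -26/5 ≈ -5.2000)
D = -13/4 (D = (7 + 6)/(-5 + 1) = 13/(-4) = 13*(-¼) = -13/4 ≈ -3.2500)
p(v) = -13/4
(j + p(E(3, -4)))*87 = (-26/5 - 13/4)*87 = -169/20*87 = -14703/20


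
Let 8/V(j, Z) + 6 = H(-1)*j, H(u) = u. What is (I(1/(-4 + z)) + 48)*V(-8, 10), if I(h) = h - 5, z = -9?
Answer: 2232/13 ≈ 171.69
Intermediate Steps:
V(j, Z) = 8/(-6 - j)
I(h) = -5 + h
(I(1/(-4 + z)) + 48)*V(-8, 10) = ((-5 + 1/(-4 - 9)) + 48)*(8/(-6 - 1*(-8))) = ((-5 + 1/(-13)) + 48)*(8/(-6 + 8)) = ((-5 - 1/13) + 48)*(8/2) = (-66/13 + 48)*(8*(½)) = (558/13)*4 = 2232/13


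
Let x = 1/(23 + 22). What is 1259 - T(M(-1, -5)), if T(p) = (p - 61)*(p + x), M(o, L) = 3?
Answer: 64543/45 ≈ 1434.3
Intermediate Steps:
x = 1/45 ≈ 0.022222
T(p) = (-61 + p)*(1/45 + p) (T(p) = (p - 61)*(p + 1/45) = (-61 + p)*(1/45 + p))
1259 - T(M(-1, -5)) = 1259 - (-61/45 + 3² - 2744/45*3) = 1259 - (-61/45 + 9 - 2744/15) = 1259 - 1*(-7888/45) = 1259 + 7888/45 = 64543/45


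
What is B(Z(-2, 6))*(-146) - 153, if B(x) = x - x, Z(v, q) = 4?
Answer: -153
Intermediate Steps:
B(x) = 0
B(Z(-2, 6))*(-146) - 153 = 0*(-146) - 153 = 0 - 153 = -153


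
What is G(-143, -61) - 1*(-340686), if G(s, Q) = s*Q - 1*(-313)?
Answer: 349722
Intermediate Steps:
G(s, Q) = 313 + Q*s (G(s, Q) = Q*s + 313 = 313 + Q*s)
G(-143, -61) - 1*(-340686) = (313 - 61*(-143)) - 1*(-340686) = (313 + 8723) + 340686 = 9036 + 340686 = 349722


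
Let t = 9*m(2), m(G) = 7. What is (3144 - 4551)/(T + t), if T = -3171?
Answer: 67/148 ≈ 0.45270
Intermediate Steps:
t = 63 (t = 9*7 = 63)
(3144 - 4551)/(T + t) = (3144 - 4551)/(-3171 + 63) = -1407/(-3108) = -1407*(-1/3108) = 67/148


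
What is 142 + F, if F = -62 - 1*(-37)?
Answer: 117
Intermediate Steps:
F = -25 (F = -62 + 37 = -25)
142 + F = 142 - 25 = 117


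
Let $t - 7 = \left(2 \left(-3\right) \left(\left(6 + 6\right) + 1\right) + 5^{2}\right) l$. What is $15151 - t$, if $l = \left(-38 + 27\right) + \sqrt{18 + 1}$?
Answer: $14561 + 53 \sqrt{19} \approx 14792.0$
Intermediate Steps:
$l = -11 + \sqrt{19} \approx -6.6411$
$t = 590 - 53 \sqrt{19}$ ($t = 7 + \left(2 \left(-3\right) \left(\left(6 + 6\right) + 1\right) + 5^{2}\right) \left(-11 + \sqrt{19}\right) = 7 + \left(- 6 \left(12 + 1\right) + 25\right) \left(-11 + \sqrt{19}\right) = 7 + \left(\left(-6\right) 13 + 25\right) \left(-11 + \sqrt{19}\right) = 7 + \left(-78 + 25\right) \left(-11 + \sqrt{19}\right) = 7 - 53 \left(-11 + \sqrt{19}\right) = 7 + \left(583 - 53 \sqrt{19}\right) = 590 - 53 \sqrt{19} \approx 358.98$)
$15151 - t = 15151 - \left(590 - 53 \sqrt{19}\right) = 14561 + 53 \sqrt{19}$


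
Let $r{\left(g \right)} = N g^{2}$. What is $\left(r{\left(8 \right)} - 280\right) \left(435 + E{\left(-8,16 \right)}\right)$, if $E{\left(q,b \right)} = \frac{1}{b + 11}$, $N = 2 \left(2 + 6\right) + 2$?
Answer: $\frac{10242512}{27} \approx 3.7935 \cdot 10^{5}$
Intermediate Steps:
$N = 18$ ($N = 2 \cdot 8 + 2 = 16 + 2 = 18$)
$r{\left(g \right)} = 18 g^{2}$
$E{\left(q,b \right)} = \frac{1}{11 + b}$
$\left(r{\left(8 \right)} - 280\right) \left(435 + E{\left(-8,16 \right)}\right) = \left(18 \cdot 8^{2} - 280\right) \left(435 + \frac{1}{11 + 16}\right) = \left(18 \cdot 64 - 280\right) \left(435 + \frac{1}{27}\right) = \left(1152 - 280\right) \left(435 + \frac{1}{27}\right) = 872 \cdot \frac{11746}{27} = \frac{10242512}{27}$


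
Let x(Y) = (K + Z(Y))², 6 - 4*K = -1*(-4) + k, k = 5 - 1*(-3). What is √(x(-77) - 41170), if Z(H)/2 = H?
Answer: 9*I*√839/2 ≈ 130.34*I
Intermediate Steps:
Z(H) = 2*H
k = 8 (k = 5 + 3 = 8)
K = -3/2 (K = 3/2 - (-1*(-4) + 8)/4 = 3/2 - (4 + 8)/4 = 3/2 - ¼*12 = 3/2 - 3 = -3/2 ≈ -1.5000)
x(Y) = (-3/2 + 2*Y)²
√(x(-77) - 41170) = √((-3 + 4*(-77))²/4 - 41170) = √((-3 - 308)²/4 - 41170) = √((¼)*(-311)² - 41170) = √((¼)*96721 - 41170) = √(96721/4 - 41170) = √(-67959/4) = 9*I*√839/2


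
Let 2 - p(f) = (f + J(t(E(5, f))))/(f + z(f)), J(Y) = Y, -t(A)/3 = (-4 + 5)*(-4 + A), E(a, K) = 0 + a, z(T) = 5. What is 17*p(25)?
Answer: 323/15 ≈ 21.533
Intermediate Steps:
E(a, K) = a
t(A) = 12 - 3*A (t(A) = -3*(-4 + 5)*(-4 + A) = -3*(-4 + A) = 12 - 3*A)
p(f) = 2 - (-3 + f)/(5 + f) (p(f) = 2 - (f + (12 - 3*5))/(f + 5) = 2 - (f + (12 - 15))/(5 + f) = 2 - (f - 3)/(5 + f) = 2 - (-3 + f)/(5 + f))
17*p(25) = 17*((13 + 25)/(5 + 25)) = 17*(38/30) = 17*((1/30)*38) = 17*(19/15) = 323/15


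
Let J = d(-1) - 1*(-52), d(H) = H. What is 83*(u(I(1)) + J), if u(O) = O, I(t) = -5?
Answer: 3818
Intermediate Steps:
J = 51 (J = -1 - 1*(-52) = -1 + 52 = 51)
83*(u(I(1)) + J) = 83*(-5 + 51) = 83*46 = 3818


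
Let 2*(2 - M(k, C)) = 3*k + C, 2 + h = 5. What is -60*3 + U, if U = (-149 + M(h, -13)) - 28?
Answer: -353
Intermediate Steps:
h = 3 (h = -2 + 5 = 3)
M(k, C) = 2 - 3*k/2 - C/2 (M(k, C) = 2 - (3*k + C)/2 = 2 - (C + 3*k)/2 = 2 + (-3*k/2 - C/2) = 2 - 3*k/2 - C/2)
U = -173 (U = (-149 + (2 - 3/2*3 - ½*(-13))) - 28 = (-149 + (2 - 9/2 + 13/2)) - 28 = (-149 + 4) - 28 = -145 - 28 = -173)
-60*3 + U = -60*3 - 173 = -180 - 173 = -353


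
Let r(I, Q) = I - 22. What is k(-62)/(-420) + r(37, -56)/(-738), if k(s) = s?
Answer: 548/4305 ≈ 0.12729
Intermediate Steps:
r(I, Q) = -22 + I
k(-62)/(-420) + r(37, -56)/(-738) = -62/(-420) + (-22 + 37)/(-738) = -62*(-1/420) + 15*(-1/738) = 31/210 - 5/246 = 548/4305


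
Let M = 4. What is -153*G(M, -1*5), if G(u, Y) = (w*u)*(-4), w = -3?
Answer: -7344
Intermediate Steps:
G(u, Y) = 12*u (G(u, Y) = -3*u*(-4) = 12*u)
-153*G(M, -1*5) = -1836*4 = -153*48 = -7344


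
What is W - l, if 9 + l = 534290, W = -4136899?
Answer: -4671180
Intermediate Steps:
l = 534281 (l = -9 + 534290 = 534281)
W - l = -4136899 - 1*534281 = -4136899 - 534281 = -4671180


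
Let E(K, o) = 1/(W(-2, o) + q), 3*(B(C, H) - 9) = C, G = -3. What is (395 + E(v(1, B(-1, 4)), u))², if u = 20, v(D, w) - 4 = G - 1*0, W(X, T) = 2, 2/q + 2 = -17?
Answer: 202749121/1296 ≈ 1.5644e+5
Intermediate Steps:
q = -2/19 (q = 2/(-2 - 17) = 2/(-19) = 2*(-1/19) = -2/19 ≈ -0.10526)
B(C, H) = 9 + C/3
v(D, w) = 1 (v(D, w) = 4 + (-3 - 1*0) = 4 + (-3 + 0) = 4 - 3 = 1)
E(K, o) = 19/36 (E(K, o) = 1/(2 - 2/19) = 1/(36/19) = 19/36)
(395 + E(v(1, B(-1, 4)), u))² = (395 + 19/36)² = (14239/36)² = 202749121/1296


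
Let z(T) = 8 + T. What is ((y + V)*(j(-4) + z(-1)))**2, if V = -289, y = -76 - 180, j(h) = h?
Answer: 2673225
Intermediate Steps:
y = -256
((y + V)*(j(-4) + z(-1)))**2 = ((-256 - 289)*(-4 + (8 - 1)))**2 = (-545*(-4 + 7))**2 = (-545*3)**2 = (-1635)**2 = 2673225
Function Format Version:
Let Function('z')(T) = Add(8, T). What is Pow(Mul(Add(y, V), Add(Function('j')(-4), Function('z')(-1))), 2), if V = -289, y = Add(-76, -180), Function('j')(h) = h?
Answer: 2673225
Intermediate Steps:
y = -256
Pow(Mul(Add(y, V), Add(Function('j')(-4), Function('z')(-1))), 2) = Pow(Mul(Add(-256, -289), Add(-4, Add(8, -1))), 2) = Pow(Mul(-545, Add(-4, 7)), 2) = Pow(Mul(-545, 3), 2) = Pow(-1635, 2) = 2673225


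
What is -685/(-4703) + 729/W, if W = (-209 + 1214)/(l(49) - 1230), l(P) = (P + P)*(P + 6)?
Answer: 950879623/315101 ≈ 3017.7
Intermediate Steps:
l(P) = 2*P*(6 + P) (l(P) = (2*P)*(6 + P) = 2*P*(6 + P))
W = 201/832 (W = (-209 + 1214)/(2*49*(6 + 49) - 1230) = 1005/(2*49*55 - 1230) = 1005/(5390 - 1230) = 1005/4160 = 1005*(1/4160) = 201/832 ≈ 0.24159)
-685/(-4703) + 729/W = -685/(-4703) + 729/(201/832) = -685*(-1/4703) + 729*(832/201) = 685/4703 + 202176/67 = 950879623/315101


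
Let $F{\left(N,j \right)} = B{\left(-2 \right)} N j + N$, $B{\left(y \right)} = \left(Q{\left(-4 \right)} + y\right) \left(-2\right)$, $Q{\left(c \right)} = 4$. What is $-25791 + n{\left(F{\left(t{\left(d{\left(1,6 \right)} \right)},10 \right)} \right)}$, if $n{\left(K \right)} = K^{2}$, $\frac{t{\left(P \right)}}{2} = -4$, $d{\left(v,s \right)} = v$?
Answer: $71553$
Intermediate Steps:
$t{\left(P \right)} = -8$ ($t{\left(P \right)} = 2 \left(-4\right) = -8$)
$B{\left(y \right)} = -8 - 2 y$ ($B{\left(y \right)} = \left(4 + y\right) \left(-2\right) = -8 - 2 y$)
$F{\left(N,j \right)} = N - 4 N j$ ($F{\left(N,j \right)} = \left(-8 - -4\right) N j + N = \left(-8 + 4\right) N j + N = - 4 N j + N = N - 4 N j$)
$-25791 + n{\left(F{\left(t{\left(d{\left(1,6 \right)} \right)},10 \right)} \right)} = -25791 + \left(- 8 \left(1 - 40\right)\right)^{2} = -25791 + \left(\left(-8\right) \left(-39\right)\right)^{2} = -25791 + 312^{2} = -25791 + 97344 = 71553$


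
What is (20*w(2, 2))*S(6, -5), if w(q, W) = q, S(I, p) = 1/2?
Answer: 20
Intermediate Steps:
S(I, p) = ½
(20*w(2, 2))*S(6, -5) = (20*2)*(½) = 40*(½) = 20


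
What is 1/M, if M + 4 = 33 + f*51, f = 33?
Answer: 1/1712 ≈ 0.00058411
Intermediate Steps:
M = 1712 (M = -4 + (33 + 33*51) = -4 + (33 + 1683) = -4 + 1716 = 1712)
1/M = 1/1712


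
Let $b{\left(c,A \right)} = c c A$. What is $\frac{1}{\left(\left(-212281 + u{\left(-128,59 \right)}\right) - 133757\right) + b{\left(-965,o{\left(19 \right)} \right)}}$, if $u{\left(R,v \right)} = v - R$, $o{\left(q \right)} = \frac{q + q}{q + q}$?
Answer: $\frac{1}{585374} \approx 1.7083 \cdot 10^{-6}$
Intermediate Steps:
$o{\left(q \right)} = 1$ ($o{\left(q \right)} = \frac{2 q}{2 q} = 2 q \frac{1}{2 q} = 1$)
$b{\left(c,A \right)} = A c^{2}$ ($b{\left(c,A \right)} = c^{2} A = A c^{2}$)
$\frac{1}{\left(\left(-212281 + u{\left(-128,59 \right)}\right) - 133757\right) + b{\left(-965,o{\left(19 \right)} \right)}} = \frac{1}{\left(\left(-212281 + \left(59 - -128\right)\right) - 133757\right) + 1 \left(-965\right)^{2}} = \frac{1}{\left(\left(-212281 + \left(59 + 128\right)\right) - 133757\right) + 1 \cdot 931225} = \frac{1}{\left(\left(-212281 + 187\right) - 133757\right) + 931225} = \frac{1}{\left(-212094 - 133757\right) + 931225} = \frac{1}{-345851 + 931225} = \frac{1}{585374}$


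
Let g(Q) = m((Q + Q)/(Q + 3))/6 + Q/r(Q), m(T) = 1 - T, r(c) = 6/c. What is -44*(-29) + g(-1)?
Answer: 2553/2 ≈ 1276.5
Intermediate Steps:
g(Q) = ⅙ + Q²/6 - Q/(3*(3 + Q)) (g(Q) = (1 - (Q + Q)/(Q + 3))/6 + Q/((6/Q)) = (1 - 2*Q/(3 + Q))*(⅙) + Q*(Q/6) = (1 - 2*Q/(3 + Q))*(⅙) + Q²/6 = (⅙ - Q/(3*(3 + Q))) + Q²/6 = ⅙ + Q²/6 - Q/(3*(3 + Q)))
-44*(-29) + g(-1) = -44*(-29) + (-2*(-1) + (1 + (-1)²)*(3 - 1))/(6*(3 - 1)) = 1276 + (⅙)*(2 + (1 + 1)*2)/2 = 1276 + (⅙)*(½)*(2 + 2*2) = 1276 + (⅙)*(½)*(2 + 4) = 1276 + (⅙)*(½)*6 = 1276 + ½ = 2553/2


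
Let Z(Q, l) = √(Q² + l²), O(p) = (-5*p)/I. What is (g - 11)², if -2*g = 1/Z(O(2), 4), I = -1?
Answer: (1276 + √29)²/13456 ≈ 122.02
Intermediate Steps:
O(p) = 5*p (O(p) = -5*p/(-1) = -5*p*(-1) = 5*p)
g = -√29/116 (g = -1/(2*√((5*2)² + 4²)) = -1/(2*√(10² + 16)) = -1/(2*√(100 + 16)) = -√29/58/2 = -√29/116 ≈ -0.046424)
(g - 11)² = (-√29/116 - 11)² = (-11 - √29/116)²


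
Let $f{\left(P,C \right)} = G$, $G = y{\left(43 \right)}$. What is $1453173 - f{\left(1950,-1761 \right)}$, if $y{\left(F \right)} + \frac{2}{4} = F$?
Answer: $\frac{2906261}{2} \approx 1.4531 \cdot 10^{6}$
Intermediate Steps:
$y{\left(F \right)} = - \frac{1}{2} + F$
$G = \frac{85}{2}$ ($G = - \frac{1}{2} + 43 = \frac{85}{2} \approx 42.5$)
$f{\left(P,C \right)} = \frac{85}{2}$
$1453173 - f{\left(1950,-1761 \right)} = 1453173 - \frac{85}{2} = \frac{2906261}{2}$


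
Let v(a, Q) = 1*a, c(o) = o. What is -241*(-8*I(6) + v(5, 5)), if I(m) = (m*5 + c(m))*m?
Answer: 415243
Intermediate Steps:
v(a, Q) = a
I(m) = 6*m² (I(m) = (m*5 + m)*m = (5*m + m)*m = (6*m)*m = 6*m²)
-241*(-8*I(6) + v(5, 5)) = -241*(-48*6² + 5) = -241*(-48*36 + 5) = -241*(-8*216 + 5) = -241*(-1728 + 5) = -241*(-1723) = 415243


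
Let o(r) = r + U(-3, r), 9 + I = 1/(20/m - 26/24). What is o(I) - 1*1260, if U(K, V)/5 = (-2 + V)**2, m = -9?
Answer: -8929468/14161 ≈ -630.57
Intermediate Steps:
I = -1107/119 (I = -9 + 1/(20/(-9) - 26/24) = -9 + 1/(20*(-1/9) - 26*1/24) = -9 + 1/(-20/9 - 13/12) = -9 + 1/(-119/36) = -9 - 36/119 = -1107/119 ≈ -9.3025)
U(K, V) = 5*(-2 + V)**2
o(r) = r + 5*(-2 + r)**2
o(I) - 1*1260 = (-1107/119 + 5*(-2 - 1107/119)**2) - 1*1260 = (-1107/119 + 5*(-1345/119)**2) - 1260 = (-1107/119 + 5*(1809025/14161)) - 1260 = (-1107/119 + 9045125/14161) - 1260 = 8913392/14161 - 1260 = -8929468/14161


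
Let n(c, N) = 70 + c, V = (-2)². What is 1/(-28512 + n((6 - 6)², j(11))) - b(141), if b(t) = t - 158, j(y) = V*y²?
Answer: 483513/28442 ≈ 17.000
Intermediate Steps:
V = 4
j(y) = 4*y²
b(t) = -158 + t
1/(-28512 + n((6 - 6)², j(11))) - b(141) = 1/(-28512 + (70 + (6 - 6)²)) - (-158 + 141) = 1/(-28512 + (70 + 0²)) - 1*(-17) = 1/(-28512 + (70 + 0)) + 17 = 1/(-28512 + 70) + 17 = 1/(-28442) + 17 = -1/28442 + 17 = 483513/28442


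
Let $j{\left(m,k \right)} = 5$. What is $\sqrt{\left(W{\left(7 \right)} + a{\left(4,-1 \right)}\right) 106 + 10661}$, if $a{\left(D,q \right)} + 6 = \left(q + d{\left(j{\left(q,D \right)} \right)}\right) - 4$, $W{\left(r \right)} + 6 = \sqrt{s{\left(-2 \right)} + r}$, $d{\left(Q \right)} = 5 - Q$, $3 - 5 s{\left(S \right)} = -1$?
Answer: $\frac{\sqrt{221475 + 530 \sqrt{195}}}{5} \approx 95.682$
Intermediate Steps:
$s{\left(S \right)} = \frac{4}{5}$ ($s{\left(S \right)} = \frac{3}{5} - - \frac{1}{5} = \frac{3}{5} + \frac{1}{5} = \frac{4}{5}$)
$W{\left(r \right)} = -6 + \sqrt{\frac{4}{5} + r}$
$a{\left(D,q \right)} = -10 + q$ ($a{\left(D,q \right)} = -6 + \left(\left(q + \left(5 - 5\right)\right) - 4\right) = -6 + \left(\left(q + 0\right) - 4\right) = -6 + \left(q - 4\right) = -6 + \left(-4 + q\right) = -10 + q$)
$\sqrt{\left(W{\left(7 \right)} + a{\left(4,-1 \right)}\right) 106 + 10661} = \sqrt{\left(\left(-6 + \frac{\sqrt{20 + 25 \cdot 7}}{5}\right) - 11\right) 106 + 10661} = \sqrt{\left(\left(-6 + \frac{\sqrt{20 + 175}}{5}\right) - 11\right) 106 + 10661} = \sqrt{\left(\left(-6 + \frac{\sqrt{195}}{5}\right) - 11\right) 106 + 10661} = \sqrt{\left(-17 + \frac{\sqrt{195}}{5}\right) 106 + 10661} = \sqrt{\left(-1802 + \frac{106 \sqrt{195}}{5}\right) + 10661} = \sqrt{8859 + \frac{106 \sqrt{195}}{5}}$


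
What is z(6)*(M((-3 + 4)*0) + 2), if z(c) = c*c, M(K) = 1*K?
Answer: 72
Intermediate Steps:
M(K) = K
z(c) = c²
z(6)*(M((-3 + 4)*0) + 2) = 6²*((-3 + 4)*0 + 2) = 36*(1*0 + 2) = 36*(0 + 2) = 36*2 = 72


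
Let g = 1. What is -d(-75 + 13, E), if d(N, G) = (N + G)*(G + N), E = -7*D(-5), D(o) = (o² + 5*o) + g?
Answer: -4761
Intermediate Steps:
D(o) = 1 + o² + 5*o (D(o) = (o² + 5*o) + 1 = 1 + o² + 5*o)
E = -7 (E = -7*(1 + (-5)² + 5*(-5)) = -7*(1 + 25 - 25) = -7*1 = -7)
d(N, G) = (G + N)² (d(N, G) = (G + N)*(G + N) = (G + N)²)
-d(-75 + 13, E) = -(-7 + (-75 + 13))² = -(-7 - 62)² = -1*(-69)² = -1*4761 = -4761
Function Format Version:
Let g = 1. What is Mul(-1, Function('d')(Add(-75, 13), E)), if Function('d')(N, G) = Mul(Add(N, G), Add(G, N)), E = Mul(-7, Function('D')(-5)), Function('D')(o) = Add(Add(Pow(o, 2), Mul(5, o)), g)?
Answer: -4761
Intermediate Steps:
Function('D')(o) = Add(1, Pow(o, 2), Mul(5, o)) (Function('D')(o) = Add(Add(Pow(o, 2), Mul(5, o)), 1) = Add(1, Pow(o, 2), Mul(5, o)))
E = -7 (E = Mul(-7, Add(1, Pow(-5, 2), Mul(5, -5))) = Mul(-7, Add(1, 25, -25)) = Mul(-7, 1) = -7)
Function('d')(N, G) = Pow(Add(G, N), 2) (Function('d')(N, G) = Mul(Add(G, N), Add(G, N)) = Pow(Add(G, N), 2))
Mul(-1, Function('d')(Add(-75, 13), E)) = Mul(-1, Pow(Add(-7, Add(-75, 13)), 2)) = Mul(-1, Pow(Add(-7, -62), 2)) = Mul(-1, Pow(-69, 2)) = Mul(-1, 4761) = -4761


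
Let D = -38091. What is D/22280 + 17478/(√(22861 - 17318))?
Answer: -38091/22280 + 17478*√5543/5543 ≈ 233.05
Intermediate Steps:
D/22280 + 17478/(√(22861 - 17318)) = -38091/22280 + 17478/(√(22861 - 17318)) = -38091*1/22280 + 17478/(√5543) = -38091/22280 + 17478*(√5543/5543) = -38091/22280 + 17478*√5543/5543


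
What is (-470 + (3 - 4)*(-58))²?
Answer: 169744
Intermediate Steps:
(-470 + (3 - 4)*(-58))² = (-470 - 1*(-58))² = (-470 + 58)² = (-412)² = 169744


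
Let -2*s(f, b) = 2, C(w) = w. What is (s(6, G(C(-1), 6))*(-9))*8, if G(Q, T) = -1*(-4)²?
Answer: 72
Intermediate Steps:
G(Q, T) = -16 (G(Q, T) = -1*16 = -16)
s(f, b) = -1 (s(f, b) = -½*2 = -1)
(s(6, G(C(-1), 6))*(-9))*8 = -1*(-9)*8 = 9*8 = 72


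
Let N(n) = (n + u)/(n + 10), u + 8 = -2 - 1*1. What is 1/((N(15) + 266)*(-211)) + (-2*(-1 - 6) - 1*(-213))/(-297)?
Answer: -106238021/138995406 ≈ -0.76433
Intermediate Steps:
u = -11 (u = -8 + (-2 - 1*1) = -8 + (-2 - 1) = -8 - 3 = -11)
N(n) = (-11 + n)/(10 + n) (N(n) = (n - 11)/(n + 10) = (-11 + n)/(10 + n))
1/((N(15) + 266)*(-211)) + (-2*(-1 - 6) - 1*(-213))/(-297) = 1/(((-11 + 15)/(10 + 15) + 266)*(-211)) + (-2*(-1 - 6) - 1*(-213))/(-297) = -1/211/(4/25 + 266) + (-2*(-7) + 213)*(-1/297) = -1/211/((1/25)*4 + 266) + (14 + 213)*(-1/297) = -1/211/(4/25 + 266) + 227*(-1/297) = -1/211/(6654/25) - 227/297 = (25/6654)*(-1/211) - 227/297 = -25/1403994 - 227/297 = -106238021/138995406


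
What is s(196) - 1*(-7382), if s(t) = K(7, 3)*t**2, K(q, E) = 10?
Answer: 391542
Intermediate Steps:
s(t) = 10*t**2
s(196) - 1*(-7382) = 10*196**2 - 1*(-7382) = 10*38416 + 7382 = 384160 + 7382 = 391542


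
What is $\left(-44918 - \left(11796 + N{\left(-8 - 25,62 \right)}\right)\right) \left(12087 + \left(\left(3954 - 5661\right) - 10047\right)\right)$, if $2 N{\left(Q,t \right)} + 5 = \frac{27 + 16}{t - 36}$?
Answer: $- \frac{982030653}{52} \approx -1.8885 \cdot 10^{7}$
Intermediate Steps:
$N{\left(Q,t \right)} = - \frac{5}{2} + \frac{43}{2 \left(-36 + t\right)}$ ($N{\left(Q,t \right)} = - \frac{5}{2} + \frac{\left(27 + 16\right) \frac{1}{t - 36}}{2} = - \frac{5}{2} + \frac{43 \frac{1}{-36 + t}}{2} = - \frac{5}{2} + \frac{43}{2 \left(-36 + t\right)}$)
$\left(-44918 - \left(11796 + N{\left(-8 - 25,62 \right)}\right)\right) \left(12087 + \left(\left(3954 - 5661\right) - 10047\right)\right) = \left(-44918 - \left(11796 + \frac{223 - 310}{2 \left(-36 + 62\right)}\right)\right) \left(12087 + \left(\left(3954 - 5661\right) - 10047\right)\right) = \left(-44918 - \left(11796 + \frac{223 - 310}{2 \cdot 26}\right)\right) \left(12087 + \left(\left(3954 - 5661\right) - 10047\right)\right) = \left(-44918 - \left(11796 + \frac{1}{2} \cdot \frac{1}{26} \left(-87\right)\right)\right) \left(12087 - 11754\right) = \left(-44918 - \frac{613305}{52}\right) \left(12087 - 11754\right) = \left(-44918 + \left(-11796 + \frac{87}{52}\right)\right) 333 = \left(-44918 - \frac{613305}{52}\right) 333 = \left(- \frac{2949041}{52}\right) 333 = - \frac{982030653}{52}$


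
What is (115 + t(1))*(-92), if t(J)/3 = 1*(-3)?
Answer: -9752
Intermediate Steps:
t(J) = -9 (t(J) = 3*(1*(-3)) = 3*(-3) = -9)
(115 + t(1))*(-92) = (115 - 9)*(-92) = 106*(-92) = -9752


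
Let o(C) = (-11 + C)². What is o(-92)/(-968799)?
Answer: -10609/968799 ≈ -0.010951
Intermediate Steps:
o(-92)/(-968799) = (-11 - 92)²/(-968799) = (-103)²*(-1/968799) = 10609*(-1/968799) = -10609/968799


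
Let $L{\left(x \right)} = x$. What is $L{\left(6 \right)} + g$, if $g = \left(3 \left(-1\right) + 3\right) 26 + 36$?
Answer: $42$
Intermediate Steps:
$g = 36$ ($g = \left(-3 + 3\right) 26 + 36 = 0 \cdot 26 + 36 = 0 + 36 = 36$)
$L{\left(6 \right)} + g = 6 + 36 = 42$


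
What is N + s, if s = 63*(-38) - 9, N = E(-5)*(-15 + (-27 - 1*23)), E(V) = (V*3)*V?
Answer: -7278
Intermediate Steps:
E(V) = 3*V² (E(V) = (3*V)*V = 3*V²)
N = -4875 (N = (3*(-5)²)*(-15 + (-27 - 1*23)) = (3*25)*(-15 + (-27 - 23)) = 75*(-15 - 50) = 75*(-65) = -4875)
s = -2403 (s = -2394 - 9 = -2403)
N + s = -4875 - 2403 = -7278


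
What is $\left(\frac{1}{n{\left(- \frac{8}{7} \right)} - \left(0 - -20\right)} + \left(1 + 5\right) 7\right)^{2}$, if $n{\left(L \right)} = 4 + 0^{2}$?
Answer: $\frac{450241}{256} \approx 1758.8$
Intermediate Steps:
$n{\left(L \right)} = 4$ ($n{\left(L \right)} = 4 + 0 = 4$)
$\left(\frac{1}{n{\left(- \frac{8}{7} \right)} - \left(0 - -20\right)} + \left(1 + 5\right) 7\right)^{2} = \left(\frac{1}{4 - \left(0 - -20\right)} + \left(1 + 5\right) 7\right)^{2} = \left(\frac{1}{4 - \left(0 + 20\right)} + 6 \cdot 7\right)^{2} = \left(\frac{1}{4 - 20} + 42\right)^{2} = \left(\frac{1}{-16} + 42\right)^{2} = \left(- \frac{1}{16} + 42\right)^{2} = \left(\frac{671}{16}\right)^{2} = \frac{450241}{256}$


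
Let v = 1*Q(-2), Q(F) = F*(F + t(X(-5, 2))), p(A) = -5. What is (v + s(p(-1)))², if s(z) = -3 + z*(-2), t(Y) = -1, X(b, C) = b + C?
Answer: 169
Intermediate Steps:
X(b, C) = C + b
Q(F) = F*(-1 + F) (Q(F) = F*(F - 1) = F*(-1 + F))
s(z) = -3 - 2*z
v = 6 (v = 1*(-2*(-1 - 2)) = 1*(-2*(-3)) = 1*6 = 6)
(v + s(p(-1)))² = (6 + (-3 - 2*(-5)))² = (6 + (-3 + 10))² = (6 + 7)² = 13² = 169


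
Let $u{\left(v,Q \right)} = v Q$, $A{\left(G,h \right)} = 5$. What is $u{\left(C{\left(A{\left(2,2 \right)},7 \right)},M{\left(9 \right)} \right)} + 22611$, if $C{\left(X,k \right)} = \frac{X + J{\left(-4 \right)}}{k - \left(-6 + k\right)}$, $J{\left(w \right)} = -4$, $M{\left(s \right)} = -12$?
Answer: $22609$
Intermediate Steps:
$C{\left(X,k \right)} = - \frac{2}{3} + \frac{X}{6}$ ($C{\left(X,k \right)} = \frac{X - 4}{k - \left(-6 + k\right)} = \frac{-4 + X}{k - \left(-6 + k\right)} = \frac{-4 + X}{6} = \left(-4 + X\right) \frac{1}{6} = - \frac{2}{3} + \frac{X}{6}$)
$u{\left(v,Q \right)} = Q v$
$u{\left(C{\left(A{\left(2,2 \right)},7 \right)},M{\left(9 \right)} \right)} + 22611 = - 12 \left(- \frac{2}{3} + \frac{1}{6} \cdot 5\right) + 22611 = - 12 \left(- \frac{2}{3} + \frac{5}{6}\right) + 22611 = \left(-12\right) \frac{1}{6} + 22611 = -2 + 22611 = 22609$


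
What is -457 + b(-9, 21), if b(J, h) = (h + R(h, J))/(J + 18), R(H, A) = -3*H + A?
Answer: -1388/3 ≈ -462.67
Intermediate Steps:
R(H, A) = A - 3*H
b(J, h) = (J - 2*h)/(18 + J) (b(J, h) = (h + (J - 3*h))/(J + 18) = (J - 2*h)/(18 + J))
-457 + b(-9, 21) = -457 + (-9 - 2*21)/(18 - 9) = -457 + (-9 - 42)/9 = -457 + (⅑)*(-51) = -457 - 17/3 = -1388/3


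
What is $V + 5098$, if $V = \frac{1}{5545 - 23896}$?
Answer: $\frac{93553397}{18351} \approx 5098.0$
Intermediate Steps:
$V = - \frac{1}{18351}$ ($V = \frac{1}{-18351} = - \frac{1}{18351} \approx -5.4493 \cdot 10^{-5}$)
$V + 5098 = - \frac{1}{18351} + 5098 = \frac{93553397}{18351}$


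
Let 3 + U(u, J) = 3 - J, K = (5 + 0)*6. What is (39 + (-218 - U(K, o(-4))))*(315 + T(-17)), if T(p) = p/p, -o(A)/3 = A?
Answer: -52772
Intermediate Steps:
o(A) = -3*A
T(p) = 1
K = 30 (K = 5*6 = 30)
U(u, J) = -J (U(u, J) = -3 + (3 - J) = -J)
(39 + (-218 - U(K, o(-4))))*(315 + T(-17)) = (39 + (-218 - (-1)*(-3*(-4))))*(315 + 1) = (39 + (-218 - (-1)*12))*316 = (39 + (-218 - 1*(-12)))*316 = (39 + (-218 + 12))*316 = (39 - 206)*316 = -167*316 = -52772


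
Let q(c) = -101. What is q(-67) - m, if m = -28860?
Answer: 28759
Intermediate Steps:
q(-67) - m = -101 - 1*(-28860) = -101 + 28860 = 28759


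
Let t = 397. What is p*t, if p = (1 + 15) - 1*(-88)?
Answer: 41288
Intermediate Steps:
p = 104 (p = 16 + 88 = 104)
p*t = 104*397 = 41288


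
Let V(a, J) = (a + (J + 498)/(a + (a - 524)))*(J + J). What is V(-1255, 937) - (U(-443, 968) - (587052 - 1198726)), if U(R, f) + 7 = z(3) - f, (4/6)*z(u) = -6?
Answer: -109647515/37 ≈ -2.9634e+6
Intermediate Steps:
z(u) = -9 (z(u) = (3/2)*(-6) = -9)
U(R, f) = -16 - f (U(R, f) = -7 + (-9 - f) = -16 - f)
V(a, J) = 2*J*(a + (498 + J)/(-524 + 2*a)) (V(a, J) = (a + (498 + J)/(a + (-524 + a)))*(2*J) = (a + (498 + J)/(-524 + 2*a))*(2*J) = 2*J*(a + (498 + J)/(-524 + 2*a)))
V(-1255, 937) - (U(-443, 968) - (587052 - 1198726)) = 937*(498 + 937 - 524*(-1255) + 2*(-1255)²)/(-262 - 1255) - ((-16 - 1*968) - (587052 - 1198726)) = 937*(498 + 937 + 657620 + 2*1575025)/(-1517) - ((-16 - 968) - 1*(-611674)) = 937*(-1/1517)*(498 + 937 + 657620 + 3150050) - (-984 + 611674) = 937*(-1/1517)*3809105 - 1*610690 = -87051985/37 - 610690 = -109647515/37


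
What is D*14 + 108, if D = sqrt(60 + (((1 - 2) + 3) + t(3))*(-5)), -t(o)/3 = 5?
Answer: 108 + 70*sqrt(5) ≈ 264.52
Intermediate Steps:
t(o) = -15 (t(o) = -3*5 = -15)
D = 5*sqrt(5) (D = sqrt(60 + (((1 - 2) + 3) - 15)*(-5)) = sqrt(60 + ((-1 + 3) - 15)*(-5)) = sqrt(60 + (2 - 15)*(-5)) = sqrt(60 - 13*(-5)) = sqrt(60 + 65) = sqrt(125) = 5*sqrt(5) ≈ 11.180)
D*14 + 108 = (5*sqrt(5))*14 + 108 = 70*sqrt(5) + 108 = 108 + 70*sqrt(5)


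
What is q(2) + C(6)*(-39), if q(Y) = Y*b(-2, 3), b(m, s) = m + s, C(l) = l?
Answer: -232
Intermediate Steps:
q(Y) = Y (q(Y) = Y*(-2 + 3) = Y*1 = Y)
q(2) + C(6)*(-39) = 2 + 6*(-39) = 2 - 234 = -232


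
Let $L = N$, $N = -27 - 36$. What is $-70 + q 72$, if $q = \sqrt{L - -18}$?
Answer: $-70 + 216 i \sqrt{5} \approx -70.0 + 482.99 i$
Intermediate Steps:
$N = -63$ ($N = -27 - 36 = -63$)
$L = -63$
$q = 3 i \sqrt{5}$ ($q = \sqrt{-63 - -18} = \sqrt{-63 + \left(-16 + 34\right)} = \sqrt{-63 + 18} = \sqrt{-45} = 3 i \sqrt{5} \approx 6.7082 i$)
$-70 + q 72 = -70 + 3 i \sqrt{5} \cdot 72 = -70 + 216 i \sqrt{5}$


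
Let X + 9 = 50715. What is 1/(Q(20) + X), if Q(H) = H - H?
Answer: 1/50706 ≈ 1.9722e-5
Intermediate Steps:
X = 50706 (X = -9 + 50715 = 50706)
Q(H) = 0
1/(Q(20) + X) = 1/(0 + 50706) = 1/50706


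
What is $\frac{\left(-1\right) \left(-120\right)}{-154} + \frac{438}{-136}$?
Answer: $- \frac{20943}{5236} \approx -3.9998$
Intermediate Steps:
$\frac{\left(-1\right) \left(-120\right)}{-154} + \frac{438}{-136} = 120 \left(- \frac{1}{154}\right) + 438 \left(- \frac{1}{136}\right) = - \frac{60}{77} - \frac{219}{68} = - \frac{20943}{5236}$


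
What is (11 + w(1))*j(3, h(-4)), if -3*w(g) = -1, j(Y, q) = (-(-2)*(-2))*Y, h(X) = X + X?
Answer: -136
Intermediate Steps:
h(X) = 2*X
j(Y, q) = -4*Y (j(Y, q) = (-2*2)*Y = -4*Y)
w(g) = ⅓ (w(g) = -⅓*(-1) = ⅓)
(11 + w(1))*j(3, h(-4)) = (11 + ⅓)*(-4*3) = (34/3)*(-12) = -136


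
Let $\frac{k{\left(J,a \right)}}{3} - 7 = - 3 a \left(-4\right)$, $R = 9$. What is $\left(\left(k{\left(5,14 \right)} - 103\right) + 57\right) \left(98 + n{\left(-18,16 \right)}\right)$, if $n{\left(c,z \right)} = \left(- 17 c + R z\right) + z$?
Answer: $270156$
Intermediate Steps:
$k{\left(J,a \right)} = 21 + 36 a$ ($k{\left(J,a \right)} = 21 + 3 - 3 a \left(-4\right) = 21 + 3 \cdot 12 a = 21 + 36 a$)
$n{\left(c,z \right)} = - 17 c + 10 z$ ($n{\left(c,z \right)} = \left(- 17 c + 9 z\right) + z = - 17 c + 10 z$)
$\left(\left(k{\left(5,14 \right)} - 103\right) + 57\right) \left(98 + n{\left(-18,16 \right)}\right) = \left(\left(\left(21 + 36 \cdot 14\right) - 103\right) + 57\right) \left(98 + \left(\left(-17\right) \left(-18\right) + 10 \cdot 16\right)\right) = \left(\left(\left(21 + 504\right) - 103\right) + 57\right) \left(98 + \left(306 + 160\right)\right) = \left(\left(525 - 103\right) + 57\right) \left(98 + 466\right) = \left(422 + 57\right) 564 = 479 \cdot 564 = 270156$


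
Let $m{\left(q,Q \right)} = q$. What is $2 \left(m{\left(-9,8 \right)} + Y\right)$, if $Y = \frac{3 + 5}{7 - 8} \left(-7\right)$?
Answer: $94$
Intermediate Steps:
$Y = 56$ ($Y = \frac{8}{-1} \left(-7\right) = 8 \left(-1\right) \left(-7\right) = \left(-8\right) \left(-7\right) = 56$)
$2 \left(m{\left(-9,8 \right)} + Y\right) = 2 \left(-9 + 56\right) = 2 \cdot 47 = 94$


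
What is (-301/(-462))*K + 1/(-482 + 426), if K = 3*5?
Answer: 6009/616 ≈ 9.7549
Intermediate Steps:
K = 15
(-301/(-462))*K + 1/(-482 + 426) = -301/(-462)*15 + 1/(-482 + 426) = -301*(-1/462)*15 + 1/(-56) = (43/66)*15 - 1/56 = 215/22 - 1/56 = 6009/616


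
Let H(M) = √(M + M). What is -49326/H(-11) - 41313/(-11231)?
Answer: 41313/11231 + 24663*I*√22/11 ≈ 3.6785 + 10516.0*I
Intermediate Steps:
H(M) = √2*√M (H(M) = √(2*M) = √2*√M)
-49326/H(-11) - 41313/(-11231) = -49326*(-I*√22/22) - 41313/(-11231) = -49326*(-I*√22/22) - 41313*(-1/11231) = -49326*(-I*√22/22) + 41313/11231 = -(-24663)*I*√22/11 + 41313/11231 = 24663*I*√22/11 + 41313/11231 = 41313/11231 + 24663*I*√22/11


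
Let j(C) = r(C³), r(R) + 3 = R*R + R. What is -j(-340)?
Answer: -1544804376695997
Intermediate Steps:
r(R) = -3 + R + R² (r(R) = -3 + (R*R + R) = -3 + (R² + R) = -3 + (R + R²) = -3 + R + R²)
j(C) = -3 + C³ + C⁶ (j(C) = -3 + C³ + (C³)² = -3 + C³ + C⁶)
-j(-340) = -(-3 + (-340)³ + (-340)⁶) = -(-3 - 39304000 + 1544804416000000) = -1*1544804376695997 = -1544804376695997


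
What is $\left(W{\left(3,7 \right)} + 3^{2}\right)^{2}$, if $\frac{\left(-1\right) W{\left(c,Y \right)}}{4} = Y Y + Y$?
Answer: $46225$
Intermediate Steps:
$W{\left(c,Y \right)} = - 4 Y - 4 Y^{2}$ ($W{\left(c,Y \right)} = - 4 \left(Y Y + Y\right) = - 4 \left(Y^{2} + Y\right) = - 4 \left(Y + Y^{2}\right) = - 4 Y - 4 Y^{2}$)
$\left(W{\left(3,7 \right)} + 3^{2}\right)^{2} = \left(\left(-4\right) 7 \left(1 + 7\right) + 3^{2}\right)^{2} = \left(\left(-4\right) 7 \cdot 8 + 9\right)^{2} = \left(-224 + 9\right)^{2} = \left(-215\right)^{2} = 46225$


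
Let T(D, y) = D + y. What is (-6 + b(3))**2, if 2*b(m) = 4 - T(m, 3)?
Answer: 49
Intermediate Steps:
b(m) = 1/2 - m/2 (b(m) = (4 - (m + 3))/2 = (4 - (3 + m))/2 = (4 + (-3 - m))/2 = (1 - m)/2 = 1/2 - m/2)
(-6 + b(3))**2 = (-6 + (1/2 - 1/2*3))**2 = (-6 + (1/2 - 3/2))**2 = (-6 - 1)**2 = (-7)**2 = 49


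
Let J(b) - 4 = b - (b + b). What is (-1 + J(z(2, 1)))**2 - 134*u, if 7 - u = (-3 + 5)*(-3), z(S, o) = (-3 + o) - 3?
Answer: -1678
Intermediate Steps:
z(S, o) = -6 + o
u = 13 (u = 7 - (-3 + 5)*(-3) = 7 - 2*(-3) = 7 - 1*(-6) = 7 + 6 = 13)
J(b) = 4 - b (J(b) = 4 + (b - (b + b)) = 4 + (b - 2*b) = 4 - b)
(-1 + J(z(2, 1)))**2 - 134*u = (-1 + (4 - (-6 + 1)))**2 - 134*13 = (-1 + (4 - 1*(-5)))**2 - 1742 = (-1 + (4 + 5))**2 - 1742 = (-1 + 9)**2 - 1742 = 8**2 - 1742 = 64 - 1742 = -1678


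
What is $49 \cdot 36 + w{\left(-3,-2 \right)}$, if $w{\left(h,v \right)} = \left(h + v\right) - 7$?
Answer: $1752$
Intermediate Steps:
$w{\left(h,v \right)} = -7 + h + v$
$49 \cdot 36 + w{\left(-3,-2 \right)} = 49 \cdot 36 - 12 = 1764 - 12 = 1752$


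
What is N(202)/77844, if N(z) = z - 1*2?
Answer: 50/19461 ≈ 0.0025692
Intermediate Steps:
N(z) = -2 + z (N(z) = z - 2 = -2 + z)
N(202)/77844 = (-2 + 202)/77844 = 200*(1/77844) = 50/19461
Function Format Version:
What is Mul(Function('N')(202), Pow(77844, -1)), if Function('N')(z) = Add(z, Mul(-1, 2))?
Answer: Rational(50, 19461) ≈ 0.0025692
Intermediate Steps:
Function('N')(z) = Add(-2, z) (Function('N')(z) = Add(z, -2) = Add(-2, z))
Mul(Function('N')(202), Pow(77844, -1)) = Mul(Add(-2, 202), Pow(77844, -1)) = Mul(200, Rational(1, 77844)) = Rational(50, 19461)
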